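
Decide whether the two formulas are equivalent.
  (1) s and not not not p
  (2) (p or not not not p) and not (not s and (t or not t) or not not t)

No

E1: s and not not not p
    = s and not p   (double negation)
E2: (p or not not not p) and not (not s and (t or not t) or not not t)
    = (p or not not not p) and not (not s or not not t)   (complement / identity)
    = (p or not not not p) and s and not t   (De Morgan)
    = (p or not p) and s and not t   (double negation)
    = s and not t   (complement / identity)
These differ: at p=0, s=1, t=1, E1 = 1 but E2 = 0.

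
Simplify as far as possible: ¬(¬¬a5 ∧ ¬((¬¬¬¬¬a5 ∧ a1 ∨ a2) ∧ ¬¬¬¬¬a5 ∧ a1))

¬(¬¬a5 ∧ ¬((¬¬¬¬¬a5 ∧ a1 ∨ a2) ∧ ¬¬¬¬¬a5 ∧ a1))
= ¬a5 ∨ (¬¬¬¬¬a5 ∧ a1 ∨ a2) ∧ ¬¬¬¬¬a5 ∧ a1   (De Morgan)
= ¬a5 ∨ ¬¬¬¬¬a5 ∧ a1   (absorption)
= ¬a5 ∨ ¬¬¬a5 ∧ a1   (double negation)
= ¬a5 ∨ ¬a5 ∧ a1   (double negation)
= ¬a5   (absorption)

¬a5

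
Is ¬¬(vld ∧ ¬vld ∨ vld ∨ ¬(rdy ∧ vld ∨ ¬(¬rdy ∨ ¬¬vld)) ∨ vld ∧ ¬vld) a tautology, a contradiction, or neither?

neither

¬¬(vld ∧ ¬vld ∨ vld ∨ ¬(rdy ∧ vld ∨ ¬(¬rdy ∨ ¬¬vld)) ∨ vld ∧ ¬vld)
= ¬¬(vld ∧ ¬vld ∨ vld ∨ ¬(rdy ∧ vld ∨ ¬(¬rdy ∨ ¬¬vld)))
= vld ∧ ¬vld ∨ vld ∨ ¬(rdy ∧ vld ∨ ¬(¬rdy ∨ ¬¬vld))
= vld ∨ ¬(rdy ∧ vld ∨ ¬(¬rdy ∨ ¬¬vld))
= vld ∨ ¬(rdy ∧ vld ∨ rdy ∧ ¬vld)
= vld ∨ ¬rdy
This depends on rdy, vld, so it is not a constant.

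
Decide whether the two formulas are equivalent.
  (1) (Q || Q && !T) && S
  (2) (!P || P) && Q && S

E1: (Q || Q && !T) && S
    = Q && S   — absorption
E2: (!P || P) && Q && S
    = Q && S   — complement / identity
Both reduce to Q && S, so they are equivalent.

Yes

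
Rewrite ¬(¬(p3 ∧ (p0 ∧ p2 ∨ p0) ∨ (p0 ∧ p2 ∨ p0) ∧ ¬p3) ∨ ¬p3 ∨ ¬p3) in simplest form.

¬(¬(p3 ∧ (p0 ∧ p2 ∨ p0) ∨ (p0 ∧ p2 ∨ p0) ∧ ¬p3) ∨ ¬p3 ∨ ¬p3)
= ¬(¬(p3 ∧ (p0 ∧ p2 ∨ p0) ∨ (p0 ∧ p2 ∨ p0) ∧ ¬p3) ∨ ¬p3)   (idempotence)
= ¬(¬(p0 ∧ p2 ∨ p0) ∨ ¬p3)   (distribution)
= ¬(¬p0 ∨ ¬p3)   (absorption)
= p0 ∧ p3   (De Morgan)

p0 ∧ p3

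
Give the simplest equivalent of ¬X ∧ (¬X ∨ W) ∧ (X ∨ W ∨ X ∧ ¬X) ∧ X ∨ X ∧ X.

X

¬X ∧ (¬X ∨ W) ∧ (X ∨ W ∨ X ∧ ¬X) ∧ X ∨ X ∧ X
= ¬X ∧ (¬X ∨ W) ∧ (X ∨ W) ∧ X ∨ X ∧ X   (complement / identity)
= ¬X ∧ (X ∨ W) ∧ X ∨ X ∧ X   (absorption)
= ¬X ∧ X ∨ X ∧ X   (absorption)
= X   (distribution)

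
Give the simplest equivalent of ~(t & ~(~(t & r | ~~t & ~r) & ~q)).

~(t & ~(~(t & r | ~~t & ~r) & ~q))
= ~(t & (t & r | ~~t & ~r | q))
= ~(t & (t & r | t & ~r | q))
= ~(t & (t | q))
= ~t

~t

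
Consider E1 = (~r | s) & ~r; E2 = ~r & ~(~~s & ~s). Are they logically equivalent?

Yes

E1: (~r | s) & ~r
    = ~r
E2: ~r & ~(~~s & ~s)
    = ~r & (~s | s)
    = ~r
Both reduce to ~r, so they are equivalent.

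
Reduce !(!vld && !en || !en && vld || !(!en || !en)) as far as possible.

false

!(!vld && !en || !en && vld || !(!en || !en))
= !(!en || !(!en || !en))
= en && (!en || !en)
= en && !en
= false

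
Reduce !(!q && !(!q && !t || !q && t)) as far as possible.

!(!q && !(!q && !t || !q && t))
= !(!q && !!q)   [distribution]
= q || !q   [De Morgan]
= true   [complement]

true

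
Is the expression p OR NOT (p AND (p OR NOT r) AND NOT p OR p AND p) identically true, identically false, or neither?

identically true

p OR NOT (p AND (p OR NOT r) AND NOT p OR p AND p)
= p OR NOT (p AND NOT p OR p AND p)   — absorption
= p OR NOT p   — distribution
= TRUE   — complement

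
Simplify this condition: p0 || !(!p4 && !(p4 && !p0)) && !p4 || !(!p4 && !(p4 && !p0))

p0 || p4

p0 || !(!p4 && !(p4 && !p0)) && !p4 || !(!p4 && !(p4 && !p0))
= p0 || !(!p4 && !(p4 && !p0))   [absorption]
= p0 || p4 || p4 && !p0   [De Morgan]
= p0 || p4   [absorption]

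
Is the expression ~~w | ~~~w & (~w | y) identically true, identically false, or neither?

identically true

~~w | ~~~w & (~w | y)
= ~~w | ~w & (~w | y)   [double negation]
= ~~w | ~w   [absorption]
= w | ~w   [double negation]
= 1   [complement]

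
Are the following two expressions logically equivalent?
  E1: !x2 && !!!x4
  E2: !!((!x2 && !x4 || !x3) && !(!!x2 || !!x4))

Yes

E1: !x2 && !!!x4
    = !x2 && !x4
E2: !!((!x2 && !x4 || !x3) && !(!!x2 || !!x4))
    = !!((!x2 && !x4 || !x3) && !x2 && !x4)
    = !!(!x2 && !x4)
    = !x2 && !x4
Both reduce to !x2 && !x4, so they are equivalent.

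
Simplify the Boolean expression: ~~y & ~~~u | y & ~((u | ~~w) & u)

y & ~u

~~y & ~~~u | y & ~((u | ~~w) & u)
= y & ~~~u | y & ~((u | ~~w) & u)
= y & ~~~u | y & ~((u | w) & u)
= y & ~u | y & ~((u | w) & u)
= y & ~u | y & ~u
= y & ~u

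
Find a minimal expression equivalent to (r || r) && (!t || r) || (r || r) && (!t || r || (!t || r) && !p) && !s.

r

(r || r) && (!t || r) || (r || r) && (!t || r || (!t || r) && !p) && !s
= (r || r) && (!t || r) || (r || r) && (!t || r) && !s   [absorption]
= (r || r) && (!t || r)   [absorption]
= r && !t || r   [distribution]
= r   [absorption]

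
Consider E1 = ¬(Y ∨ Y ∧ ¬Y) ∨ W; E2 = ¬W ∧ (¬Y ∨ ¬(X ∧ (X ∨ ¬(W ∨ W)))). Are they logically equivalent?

No

E1: ¬(Y ∨ Y ∧ ¬Y) ∨ W
    = ¬Y ∨ W   [complement / identity]
E2: ¬W ∧ (¬Y ∨ ¬(X ∧ (X ∨ ¬(W ∨ W))))
    = ¬W ∧ (¬Y ∨ ¬(X ∧ (X ∨ ¬W)))   [idempotence]
    = ¬W ∧ (¬Y ∨ ¬X)   [absorption]
These differ: at W=1, X=1, Y=1, E1 = 1 but E2 = 0.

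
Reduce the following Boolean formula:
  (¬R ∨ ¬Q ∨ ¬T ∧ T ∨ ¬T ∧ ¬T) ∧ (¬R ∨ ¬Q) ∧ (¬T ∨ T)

¬R ∨ ¬Q

(¬R ∨ ¬Q ∨ ¬T ∧ T ∨ ¬T ∧ ¬T) ∧ (¬R ∨ ¬Q) ∧ (¬T ∨ T)
= (¬R ∨ ¬Q ∨ ¬T ∧ ¬T) ∧ (¬R ∨ ¬Q) ∧ (¬T ∨ T)
= (¬R ∨ ¬Q ∨ ¬T ∧ ¬T) ∧ (¬R ∨ ¬Q)
= (¬R ∨ ¬Q ∨ ¬T) ∧ (¬R ∨ ¬Q)
= ¬R ∨ ¬Q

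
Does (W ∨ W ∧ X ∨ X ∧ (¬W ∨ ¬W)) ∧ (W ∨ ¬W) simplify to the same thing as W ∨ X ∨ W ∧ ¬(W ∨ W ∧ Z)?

E1: (W ∨ W ∧ X ∨ X ∧ (¬W ∨ ¬W)) ∧ (W ∨ ¬W)
    = (W ∨ W ∧ X ∨ X ∧ ¬W) ∧ (W ∨ ¬W)   [idempotence]
    = (W ∨ X) ∧ (W ∨ ¬W)   [distribution]
    = W ∨ X   [complement / identity]
E2: W ∨ X ∨ W ∧ ¬(W ∨ W ∧ Z)
    = W ∨ X ∨ W ∧ ¬W   [absorption]
    = W ∨ X   [complement / identity]
Both reduce to W ∨ X, so they are equivalent.

Yes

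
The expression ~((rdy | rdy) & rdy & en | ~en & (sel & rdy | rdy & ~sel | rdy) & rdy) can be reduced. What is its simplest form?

~rdy

~((rdy | rdy) & rdy & en | ~en & (sel & rdy | rdy & ~sel | rdy) & rdy)
= ~((rdy | rdy) & rdy & en | ~en & (rdy | rdy) & rdy)   (distribution)
= ~((rdy | rdy) & rdy)   (distribution)
= ~(rdy & rdy)   (idempotence)
= ~rdy   (idempotence)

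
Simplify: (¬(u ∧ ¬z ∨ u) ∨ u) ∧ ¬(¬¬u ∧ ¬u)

(¬(u ∧ ¬z ∨ u) ∨ u) ∧ ¬(¬¬u ∧ ¬u)
= (¬u ∨ u) ∧ ¬(¬¬u ∧ ¬u)   [absorption]
= (¬u ∨ u) ∧ (¬u ∨ u)   [De Morgan]
= ¬u ∨ u   [idempotence]
= True   [complement]

True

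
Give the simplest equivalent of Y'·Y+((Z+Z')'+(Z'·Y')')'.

Y'·Y+((Z+Z')'+(Z'·Y')')'
= Y'·Y+(Z+Z')·Z'·Y'   (De Morgan)
= Y'·Y+Z'·Y'   (complement / identity)
= Z'·Y'   (complement / identity)

Z'·Y'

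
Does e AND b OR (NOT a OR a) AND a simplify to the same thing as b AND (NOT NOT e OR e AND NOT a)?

No

E1: e AND b OR (NOT a OR a) AND a
    = e AND b OR a   (complement / identity)
E2: b AND (NOT NOT e OR e AND NOT a)
    = b AND (e OR e AND NOT a)   (double negation)
    = b AND e   (absorption)
These differ: at a=1, b=0, e=0, E1 = 1 but E2 = 0.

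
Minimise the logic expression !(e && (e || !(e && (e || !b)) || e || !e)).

!(e && (e || !(e && (e || !b)) || e || !e))
= !(e && (e || !e || e || !e))   — absorption
= !(e && (e || !e))   — idempotence
= !e   — complement / identity

!e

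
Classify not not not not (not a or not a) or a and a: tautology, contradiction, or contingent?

not not not not (not a or not a) or a and a
= not not not not (not a or not a) or a
= not not not not not a or a
= not not not a or a
= not a or a
= True

tautology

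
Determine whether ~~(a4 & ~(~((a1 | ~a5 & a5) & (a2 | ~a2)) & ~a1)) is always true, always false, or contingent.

~~(a4 & ~(~((a1 | ~a5 & a5) & (a2 | ~a2)) & ~a1))
= ~~(a4 & ~(~(a1 & (a2 | ~a2)) & ~a1))   (complement / identity)
= ~~(a4 & (a1 & (a2 | ~a2) | a1))   (De Morgan)
= a4 & (a1 & (a2 | ~a2) | a1)   (double negation)
= a4 & (a1 | a1)   (complement / identity)
= a4 & a1   (idempotence)
This depends on a1, a4, so it is not a constant.

contingent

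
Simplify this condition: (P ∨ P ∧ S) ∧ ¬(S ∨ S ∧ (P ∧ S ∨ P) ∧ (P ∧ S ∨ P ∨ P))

P ∧ ¬S

(P ∨ P ∧ S) ∧ ¬(S ∨ S ∧ (P ∧ S ∨ P) ∧ (P ∧ S ∨ P ∨ P))
= (P ∨ P ∧ S) ∧ ¬(S ∨ S ∧ (P ∧ S ∨ P))   [absorption]
= (P ∨ P ∧ S) ∧ ¬(S ∨ S ∧ P)   [absorption]
= (P ∨ P ∧ S) ∧ ¬S   [absorption]
= P ∧ ¬S   [absorption]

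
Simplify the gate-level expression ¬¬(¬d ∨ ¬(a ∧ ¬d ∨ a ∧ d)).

¬d ∨ ¬a

¬¬(¬d ∨ ¬(a ∧ ¬d ∨ a ∧ d))
= ¬¬(¬d ∨ ¬a)   (distribution)
= ¬d ∨ ¬a   (double negation)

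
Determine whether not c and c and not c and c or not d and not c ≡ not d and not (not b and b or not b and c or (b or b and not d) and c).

Yes

E1: not c and c and not c and c or not d and not c
    = not c and c or not d and not c   [idempotence]
    = not d and not c   [complement / identity]
E2: not d and not (not b and b or not b and c or (b or b and not d) and c)
    = not d and not (not b and c or (b or b and not d) and c)   [complement / identity]
    = not d and not (not b and c or b and c)   [absorption]
    = not d and not c   [distribution]
Both reduce to not d and not c, so they are equivalent.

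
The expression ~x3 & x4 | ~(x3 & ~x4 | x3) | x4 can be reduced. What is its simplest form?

~x3 & x4 | ~(x3 & ~x4 | x3) | x4
= ~x3 & x4 | ~x3 | x4   (absorption)
= ~x3 | x4   (absorption)

~x3 | x4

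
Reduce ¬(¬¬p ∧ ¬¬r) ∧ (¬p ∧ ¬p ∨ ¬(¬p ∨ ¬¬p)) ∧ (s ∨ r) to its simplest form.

¬p ∧ (s ∨ r)

¬(¬¬p ∧ ¬¬r) ∧ (¬p ∧ ¬p ∨ ¬(¬p ∨ ¬¬p)) ∧ (s ∨ r)
= ¬(¬¬p ∧ ¬¬r) ∧ (¬p ∧ ¬p ∨ p ∧ ¬p) ∧ (s ∨ r)   [De Morgan]
= ¬(¬¬p ∧ ¬¬r) ∧ ¬p ∧ (s ∨ r)   [distribution]
= (¬p ∨ ¬r) ∧ ¬p ∧ (s ∨ r)   [De Morgan]
= ¬p ∧ (s ∨ r)   [absorption]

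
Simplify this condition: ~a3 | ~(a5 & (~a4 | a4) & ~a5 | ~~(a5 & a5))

~a3 | ~(a5 & (~a4 | a4) & ~a5 | ~~(a5 & a5))
= ~a3 | ~(a5 & ~a5 | ~~(a5 & a5))   — complement / identity
= ~a3 | ~(a5 & ~a5 | a5 & a5)   — double negation
= ~a3 | ~a5   — distribution

~a3 | ~a5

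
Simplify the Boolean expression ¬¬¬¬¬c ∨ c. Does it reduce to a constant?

¬¬¬¬¬c ∨ c
= ¬¬¬c ∨ c   [double negation]
= ¬c ∨ c   [double negation]
= True   [complement]

True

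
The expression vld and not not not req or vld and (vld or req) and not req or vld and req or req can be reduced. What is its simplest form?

vld or req

vld and not not not req or vld and (vld or req) and not req or vld and req or req
= vld and not not not req or vld and not req or vld and req or req   [absorption]
= vld and not req or vld and not req or vld and req or req   [double negation]
= vld and not req or vld and req or req   [idempotence]
= vld or req   [distribution]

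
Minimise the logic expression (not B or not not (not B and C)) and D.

(not B or not not (not B and C)) and D
= (not B or not B and C) and D   [double negation]
= not B and D   [absorption]

not B and D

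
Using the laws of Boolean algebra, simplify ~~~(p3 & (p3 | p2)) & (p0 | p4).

~~~(p3 & (p3 | p2)) & (p0 | p4)
= ~~~p3 & (p0 | p4)   — absorption
= ~p3 & (p0 | p4)   — double negation

~p3 & (p0 | p4)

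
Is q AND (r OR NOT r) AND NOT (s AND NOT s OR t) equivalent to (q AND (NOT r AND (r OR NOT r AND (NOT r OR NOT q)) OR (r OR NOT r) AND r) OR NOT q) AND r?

No

E1: q AND (r OR NOT r) AND NOT (s AND NOT s OR t)
    = q AND (r OR NOT r) AND NOT t   [complement / identity]
    = q AND NOT t   [complement / identity]
E2: (q AND (NOT r AND (r OR NOT r AND (NOT r OR NOT q)) OR (r OR NOT r) AND r) OR NOT q) AND r
    = (q AND (NOT r AND (r OR NOT r) OR (r OR NOT r) AND r) OR NOT q) AND r   [absorption]
    = (q AND (r OR NOT r) OR NOT q) AND r   [distribution]
    = (q OR NOT q) AND r   [complement / identity]
    = r   [complement / identity]
These differ: at q=0, r=1, s=0, t=1, E1 = 0 but E2 = 1.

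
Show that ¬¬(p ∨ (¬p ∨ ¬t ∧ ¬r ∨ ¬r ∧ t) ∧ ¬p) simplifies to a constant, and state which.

True

¬¬(p ∨ (¬p ∨ ¬t ∧ ¬r ∨ ¬r ∧ t) ∧ ¬p)
= ¬¬(p ∨ (¬p ∨ ¬r) ∧ ¬p)   (distribution)
= ¬¬(p ∨ ¬p)   (absorption)
= p ∨ ¬p   (double negation)
= True   (complement)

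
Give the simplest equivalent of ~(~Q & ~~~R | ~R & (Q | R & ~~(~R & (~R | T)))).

R

~(~Q & ~~~R | ~R & (Q | R & ~~(~R & (~R | T))))
= ~(~Q & ~R | ~R & (Q | R & ~~(~R & (~R | T))))   (double negation)
= ~(~Q & ~R | ~R & (Q | R & ~~~R))   (absorption)
= ~(~Q & ~R | ~R & (Q | R & ~R))   (double negation)
= ~(~Q & ~R | ~R & Q)   (complement / identity)
= ~~R   (distribution)
= R   (double negation)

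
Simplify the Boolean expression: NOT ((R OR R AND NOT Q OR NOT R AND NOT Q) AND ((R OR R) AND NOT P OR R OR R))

NOT ((R OR R AND NOT Q OR NOT R AND NOT Q) AND ((R OR R) AND NOT P OR R OR R))
= NOT ((R OR NOT Q) AND ((R OR R) AND NOT P OR R OR R))   [distribution]
= NOT ((R OR NOT Q) AND (R OR R))   [absorption]
= NOT ((R OR NOT Q) AND R)   [idempotence]
= NOT R   [absorption]

NOT R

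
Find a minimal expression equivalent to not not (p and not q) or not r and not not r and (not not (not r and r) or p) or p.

p

not not (p and not q) or not r and not not r and (not not (not r and r) or p) or p
= not not (p and not q) or not r and r and (not not (not r and r) or p) or p
= p and not q or not r and r and (not not (not r and r) or p) or p
= p and not q or not r and r and (not r and r or p) or p
= p and not q or not r and r or p
= p and not q or p
= p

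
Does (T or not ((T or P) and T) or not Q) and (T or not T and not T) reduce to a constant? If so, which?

yes, True

(T or not ((T or P) and T) or not Q) and (T or not T and not T)
= (T or not T or not Q) and (T or not T and not T)
= (T or not T or not Q) and (T or not T)
= T or not T
= True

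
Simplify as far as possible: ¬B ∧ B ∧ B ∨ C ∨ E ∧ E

¬B ∧ B ∧ B ∨ C ∨ E ∧ E
= ¬B ∧ B ∧ B ∨ C ∨ E   — idempotence
= ¬B ∧ B ∨ C ∨ E   — idempotence
= C ∨ E   — complement / identity

C ∨ E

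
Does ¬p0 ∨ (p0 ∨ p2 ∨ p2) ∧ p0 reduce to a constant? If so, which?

yes, True

¬p0 ∨ (p0 ∨ p2 ∨ p2) ∧ p0
= ¬p0 ∨ (p0 ∨ p2) ∧ p0
= ¬p0 ∨ p0
= True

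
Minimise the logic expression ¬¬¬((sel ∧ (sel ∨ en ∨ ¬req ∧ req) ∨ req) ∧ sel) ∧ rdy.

¬sel ∧ rdy

¬¬¬((sel ∧ (sel ∨ en ∨ ¬req ∧ req) ∨ req) ∧ sel) ∧ rdy
= ¬((sel ∧ (sel ∨ en ∨ ¬req ∧ req) ∨ req) ∧ sel) ∧ rdy
= ¬((sel ∧ (sel ∨ en) ∨ req) ∧ sel) ∧ rdy
= ¬((sel ∨ req) ∧ sel) ∧ rdy
= ¬sel ∧ rdy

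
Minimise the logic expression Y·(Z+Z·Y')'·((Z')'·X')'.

Y·Z'

Y·(Z+Z·Y')'·((Z')'·X')'
= Y·(Z+Z·Y')'·(Z'+X)   (De Morgan)
= Y·Z'·(Z'+X)   (absorption)
= Y·Z'   (absorption)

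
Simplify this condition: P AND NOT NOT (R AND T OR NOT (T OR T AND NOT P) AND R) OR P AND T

P AND NOT NOT (R AND T OR NOT (T OR T AND NOT P) AND R) OR P AND T
= P AND (NOT NOT (R AND T OR NOT (T OR T AND NOT P) AND R) OR T)
= P AND (R AND T OR NOT (T OR T AND NOT P) AND R OR T)
= P AND (R AND T OR NOT T AND R OR T)
= P AND (R OR T)

P AND (R OR T)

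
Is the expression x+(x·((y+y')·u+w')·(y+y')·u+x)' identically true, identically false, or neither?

x+(x·((y+y')·u+w')·(y+y')·u+x)'
= x+(x·(y+y')·u+x)'   — absorption
= x+(x·u+x)'   — complement / identity
= x+x'   — absorption
= 1   — complement

identically true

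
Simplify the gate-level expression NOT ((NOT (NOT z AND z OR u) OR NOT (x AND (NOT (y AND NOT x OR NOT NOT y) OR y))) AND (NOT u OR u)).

NOT ((NOT (NOT z AND z OR u) OR NOT (x AND (NOT (y AND NOT x OR NOT NOT y) OR y))) AND (NOT u OR u))
= NOT (NOT (NOT z AND z OR u) OR NOT (x AND (NOT (y AND NOT x OR NOT NOT y) OR y)))   (complement / identity)
= NOT (NOT (NOT z AND z OR u) OR NOT (x AND (NOT (y AND NOT x OR y) OR y)))   (double negation)
= NOT (NOT (NOT z AND z OR u) OR NOT (x AND (NOT y OR y)))   (absorption)
= NOT (NOT (NOT z AND z OR u) OR NOT x)   (complement / identity)
= (NOT z AND z OR u) AND x   (De Morgan)
= u AND x   (complement / identity)

u AND x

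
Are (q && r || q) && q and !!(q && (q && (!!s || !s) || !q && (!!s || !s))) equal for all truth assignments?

E1: (q && r || q) && q
    = q && q
    = q
E2: !!(q && (q && (!!s || !s) || !q && (!!s || !s)))
    = !!(q && (!!s || !s))
    = q && (!!s || !s)
    = q && (s || !s)
    = q
Both reduce to q, so they are equivalent.

Yes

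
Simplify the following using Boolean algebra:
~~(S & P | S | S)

~~(S & P | S | S)
= ~~(S & P | S)   [idempotence]
= ~~S   [absorption]
= S   [double negation]

S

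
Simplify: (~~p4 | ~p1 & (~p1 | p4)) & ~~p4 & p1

(~~p4 | ~p1 & (~p1 | p4)) & ~~p4 & p1
= (~~p4 | ~p1) & ~~p4 & p1
= ~~p4 & p1
= p4 & p1

p4 & p1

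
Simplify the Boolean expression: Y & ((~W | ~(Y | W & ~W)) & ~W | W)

Y & ((~W | ~(Y | W & ~W)) & ~W | W)
= Y & ((~W | ~Y) & ~W | W)   — complement / identity
= Y & (~W | W)   — absorption
= Y   — complement / identity

Y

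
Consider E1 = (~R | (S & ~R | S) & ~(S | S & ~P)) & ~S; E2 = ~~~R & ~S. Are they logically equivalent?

E1: (~R | (S & ~R | S) & ~(S | S & ~P)) & ~S
    = (~R | S & ~(S | S & ~P)) & ~S   [absorption]
    = (~R | S & ~S) & ~S   [absorption]
    = ~R & ~S   [complement / identity]
E2: ~~~R & ~S
    = ~R & ~S   [double negation]
Both reduce to ~R & ~S, so they are equivalent.

Yes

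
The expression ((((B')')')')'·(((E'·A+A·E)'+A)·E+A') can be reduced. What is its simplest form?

B'·(E+A')

((((B')')')')'·(((E'·A+A·E)'+A)·E+A')
= ((((B')')')')'·((A'+A)·E+A')   — distribution
= ((B')')'·((A'+A)·E+A')   — double negation
= ((B')')'·(E+A')   — complement / identity
= B'·(E+A')   — double negation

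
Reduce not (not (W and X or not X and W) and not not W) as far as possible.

True

not (not (W and X or not X and W) and not not W)
= not (not W and not not W)   — distribution
= W or not W   — De Morgan
= True   — complement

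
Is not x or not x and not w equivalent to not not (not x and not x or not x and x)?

E1: not x or not x and not w
    = not x
E2: not not (not x and not x or not x and x)
    = not x and not x or not x and x
    = not x or not x and x
    = not x
Both reduce to not x, so they are equivalent.

Yes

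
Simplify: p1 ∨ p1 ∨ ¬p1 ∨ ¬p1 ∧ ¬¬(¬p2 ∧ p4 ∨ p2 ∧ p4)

p1 ∨ p1 ∨ ¬p1 ∨ ¬p1 ∧ ¬¬(¬p2 ∧ p4 ∨ p2 ∧ p4)
= p1 ∨ p1 ∨ ¬p1 ∨ ¬p1 ∧ (¬p2 ∧ p4 ∨ p2 ∧ p4)   [double negation]
= p1 ∨ p1 ∨ ¬p1 ∨ ¬p1 ∧ p4   [distribution]
= p1 ∨ p1 ∨ ¬p1   [absorption]
= p1 ∨ ¬p1   [idempotence]
= True   [complement]

True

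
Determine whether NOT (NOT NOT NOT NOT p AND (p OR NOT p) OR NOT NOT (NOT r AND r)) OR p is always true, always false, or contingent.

always true

NOT (NOT NOT NOT NOT p AND (p OR NOT p) OR NOT NOT (NOT r AND r)) OR p
= NOT (NOT NOT NOT NOT p AND (p OR NOT p) OR NOT r AND r) OR p
= NOT (NOT NOT p AND (p OR NOT p) OR NOT r AND r) OR p
= NOT (NOT NOT p OR NOT r AND r) OR p
= NOT (p OR NOT r AND r) OR p
= NOT p OR p
= TRUE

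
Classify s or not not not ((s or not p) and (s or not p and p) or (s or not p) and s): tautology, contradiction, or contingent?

tautology

s or not not not ((s or not p) and (s or not p and p) or (s or not p) and s)
= s or not not not ((s or not p) and s or (s or not p) and s)   — complement / identity
= s or not not not ((s or not p) and s)   — idempotence
= s or not ((s or not p) and s)   — double negation
= s or not s   — absorption
= True   — complement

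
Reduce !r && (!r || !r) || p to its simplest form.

!r || p

!r && (!r || !r) || p
= !r && !r || p   — idempotence
= !r || p   — idempotence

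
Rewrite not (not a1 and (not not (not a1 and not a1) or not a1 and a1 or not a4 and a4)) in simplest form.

a1

not (not a1 and (not not (not a1 and not a1) or not a1 and a1 or not a4 and a4))
= not (not a1 and (not not not a1 or not a1 and a1 or not a4 and a4))
= not (not a1 and (not not not a1 or not a4 and a4))
= not (not a1 and not not not a1)
= not (not a1 and not a1)
= a1 or a1
= a1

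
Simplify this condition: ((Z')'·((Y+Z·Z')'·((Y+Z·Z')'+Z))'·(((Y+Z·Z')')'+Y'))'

((Z')'·((Y+Z·Z')'·((Y+Z·Z')'+Z))'·(((Y+Z·Z')')'+Y'))'
= ((Z')'·((Y+Z·Z')')'·(((Y+Z·Z')')'+Y'))'   — absorption
= ((Z')'·((Y+Z·Z')')')'   — absorption
= Z'+(Y+Z·Z')'   — De Morgan
= Z'+Y'   — complement / identity

Z'+Y'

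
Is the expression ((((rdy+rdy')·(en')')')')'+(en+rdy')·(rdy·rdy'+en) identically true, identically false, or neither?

((((rdy+rdy')·(en')')')')'+(en+rdy')·(rdy·rdy'+en)
= ((((rdy+rdy')·(en')')')')'+(en+rdy')·en   (complement / identity)
= ((rdy+rdy')·(en')')'+(en+rdy')·en   (double negation)
= ((rdy+rdy')·(en')')'+en   (absorption)
= ((en')')'+en   (complement / identity)
= en'+en   (double negation)
= 1   (complement)

identically true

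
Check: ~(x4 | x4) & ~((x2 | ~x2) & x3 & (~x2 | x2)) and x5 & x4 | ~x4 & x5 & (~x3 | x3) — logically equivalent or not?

E1: ~(x4 | x4) & ~((x2 | ~x2) & x3 & (~x2 | x2))
    = ~x4 & ~((x2 | ~x2) & x3 & (~x2 | x2))   — idempotence
    = ~x4 & ~(x3 & (~x2 | x2))   — complement / identity
    = ~x4 & ~x3   — complement / identity
E2: x5 & x4 | ~x4 & x5 & (~x3 | x3)
    = x5 & x4 | ~x4 & x5   — complement / identity
    = x5   — distribution
These differ: at x2=0, x3=0, x4=1, x5=1, E1 = 0 but E2 = 1.

No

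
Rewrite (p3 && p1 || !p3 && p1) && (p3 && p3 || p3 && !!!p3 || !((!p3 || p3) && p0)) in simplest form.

p1 && (p3 || !p0)

(p3 && p1 || !p3 && p1) && (p3 && p3 || p3 && !!!p3 || !((!p3 || p3) && p0))
= (p3 && p1 || !p3 && p1) && (p3 && p3 || p3 && !p3 || !((!p3 || p3) && p0))
= p1 && (p3 && p3 || p3 && !p3 || !((!p3 || p3) && p0))
= p1 && (p3 && p3 || p3 && !p3 || !p0)
= p1 && (p3 || !p0)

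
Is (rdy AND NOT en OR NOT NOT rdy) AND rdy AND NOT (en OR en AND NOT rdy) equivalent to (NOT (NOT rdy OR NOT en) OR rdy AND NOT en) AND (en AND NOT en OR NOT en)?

Yes

E1: (rdy AND NOT en OR NOT NOT rdy) AND rdy AND NOT (en OR en AND NOT rdy)
    = (rdy AND NOT en OR NOT NOT rdy) AND rdy AND NOT en   (absorption)
    = (rdy AND NOT en OR rdy) AND rdy AND NOT en   (double negation)
    = rdy AND NOT en   (absorption)
E2: (NOT (NOT rdy OR NOT en) OR rdy AND NOT en) AND (en AND NOT en OR NOT en)
    = (NOT (NOT rdy OR NOT en) OR rdy AND NOT en) AND NOT en   (complement / identity)
    = (rdy AND en OR rdy AND NOT en) AND NOT en   (De Morgan)
    = rdy AND NOT en   (distribution)
Both reduce to rdy AND NOT en, so they are equivalent.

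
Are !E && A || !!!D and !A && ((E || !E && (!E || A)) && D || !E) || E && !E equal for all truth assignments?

No

E1: !E && A || !!!D
    = !E && A || !D   — double negation
E2: !A && ((E || !E && (!E || A)) && D || !E) || E && !E
    = !A && ((E || !E) && D || !E) || E && !E   — absorption
    = !A && (D || !E) || E && !E   — complement / identity
    = !A && (D || !E)   — complement / identity
These differ: at A=1, D=0, E=1, E1 = 1 but E2 = 0.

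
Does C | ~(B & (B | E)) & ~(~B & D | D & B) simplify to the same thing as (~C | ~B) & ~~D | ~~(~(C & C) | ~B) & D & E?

E1: C | ~(B & (B | E)) & ~(~B & D | D & B)
    = C | ~B & ~(~B & D | D & B)   (absorption)
    = C | ~B & ~D   (distribution)
E2: (~C | ~B) & ~~D | ~~(~(C & C) | ~B) & D & E
    = (~C | ~B) & ~~D | ~~(~C | ~B) & D & E   (idempotence)
    = (~C | ~B) & ~~D | (~C | ~B) & D & E   (double negation)
    = (~C | ~B) & D | (~C | ~B) & D & E   (double negation)
    = (~C | ~B) & D   (absorption)
These differ: at B=0, C=1, D=0, E=0, E1 = 1 but E2 = 0.

No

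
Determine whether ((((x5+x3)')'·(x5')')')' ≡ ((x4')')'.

E1: ((((x5+x3)')'·(x5')')')'
    = ((x5+x3)'+x5')'   — De Morgan
    = (x5+x3)·x5   — De Morgan
    = x5   — absorption
E2: ((x4')')'
    = x4'   — double negation
These differ: at x3=0, x4=0, x5=0, E1 = 0 but E2 = 1.

No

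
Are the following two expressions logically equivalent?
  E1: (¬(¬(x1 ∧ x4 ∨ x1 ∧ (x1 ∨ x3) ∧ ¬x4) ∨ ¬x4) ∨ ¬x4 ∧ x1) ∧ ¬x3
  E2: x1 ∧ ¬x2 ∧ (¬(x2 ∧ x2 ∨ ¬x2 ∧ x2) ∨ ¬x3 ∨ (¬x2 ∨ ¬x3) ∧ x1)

No

E1: (¬(¬(x1 ∧ x4 ∨ x1 ∧ (x1 ∨ x3) ∧ ¬x4) ∨ ¬x4) ∨ ¬x4 ∧ x1) ∧ ¬x3
    = ((x1 ∧ x4 ∨ x1 ∧ (x1 ∨ x3) ∧ ¬x4) ∧ x4 ∨ ¬x4 ∧ x1) ∧ ¬x3   (De Morgan)
    = ((x1 ∧ x4 ∨ x1 ∧ ¬x4) ∧ x4 ∨ ¬x4 ∧ x1) ∧ ¬x3   (absorption)
    = (x1 ∧ x4 ∨ ¬x4 ∧ x1) ∧ ¬x3   (distribution)
    = x1 ∧ ¬x3   (distribution)
E2: x1 ∧ ¬x2 ∧ (¬(x2 ∧ x2 ∨ ¬x2 ∧ x2) ∨ ¬x3 ∨ (¬x2 ∨ ¬x3) ∧ x1)
    = x1 ∧ ¬x2 ∧ (¬x2 ∨ ¬x3 ∨ (¬x2 ∨ ¬x3) ∧ x1)   (distribution)
    = x1 ∧ ¬x2 ∧ (¬x2 ∨ ¬x3)   (absorption)
    = x1 ∧ ¬x2   (absorption)
These differ: at x1=1, x2=0, x3=1, x4=0, E1 = 0 but E2 = 1.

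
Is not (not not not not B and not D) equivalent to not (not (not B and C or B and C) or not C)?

No

E1: not (not not not not B and not D)
    = not not not B or D   [De Morgan]
    = not B or D   [double negation]
E2: not (not (not B and C or B and C) or not C)
    = (not B and C or B and C) and C   [De Morgan]
    = C and C   [distribution]
    = C   [idempotence]
These differ: at B=0, C=0, D=1, E1 = 1 but E2 = 0.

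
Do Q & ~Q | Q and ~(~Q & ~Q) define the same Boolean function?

E1: Q & ~Q | Q
    = Q   — complement / identity
E2: ~(~Q & ~Q)
    = Q | Q   — De Morgan
    = Q   — idempotence
Both reduce to Q, so they are equivalent.

Yes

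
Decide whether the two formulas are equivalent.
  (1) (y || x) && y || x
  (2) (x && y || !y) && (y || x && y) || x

E1: (y || x) && y || x
    = y || x   [absorption]
E2: (x && y || !y) && (y || x && y) || x
    = !y && y || x && y || x   [distribution]
    = x && y || x   [complement / identity]
    = x   [absorption]
These differ: at x=0, y=1, E1 = 1 but E2 = 0.

No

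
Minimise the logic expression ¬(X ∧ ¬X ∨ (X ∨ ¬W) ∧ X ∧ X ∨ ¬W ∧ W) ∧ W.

¬X ∧ W

¬(X ∧ ¬X ∨ (X ∨ ¬W) ∧ X ∧ X ∨ ¬W ∧ W) ∧ W
= ¬(X ∧ ¬X ∨ (X ∨ ¬W) ∧ X ∧ X) ∧ W   (complement / identity)
= ¬(X ∧ ¬X ∨ X ∧ X) ∧ W   (absorption)
= ¬X ∧ W   (distribution)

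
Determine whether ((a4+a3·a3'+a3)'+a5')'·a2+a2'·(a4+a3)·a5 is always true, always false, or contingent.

contingent

((a4+a3·a3'+a3)'+a5')'·a2+a2'·(a4+a3)·a5
= (a4+a3·a3'+a3)·a5·a2+a2'·(a4+a3)·a5   [De Morgan]
= (a4+a3)·a5·a2+a2'·(a4+a3)·a5   [complement / identity]
= (a4+a3)·a5   [distribution]
This depends on a3, a4, a5, so it is not a constant.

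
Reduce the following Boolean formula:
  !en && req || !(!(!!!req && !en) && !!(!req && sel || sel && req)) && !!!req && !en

!en && req || !(!(!!!req && !en) && !!(!req && sel || sel && req)) && !!!req && !en
= !en && req || !(!(!!!req && !en) && !!sel) && !!!req && !en
= !en && req || (!!!req && !en || !sel) && !!!req && !en
= !en && req || !!!req && !en
= !en && req || !req && !en
= !en

!en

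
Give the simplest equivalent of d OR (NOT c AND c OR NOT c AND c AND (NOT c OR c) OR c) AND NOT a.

d OR (NOT c AND c OR NOT c AND c AND (NOT c OR c) OR c) AND NOT a
= d OR (NOT c AND c OR NOT c AND c OR c) AND NOT a   (complement / identity)
= d OR (NOT c AND c OR c) AND NOT a   (complement / identity)
= d OR c AND NOT a   (complement / identity)

d OR c AND NOT a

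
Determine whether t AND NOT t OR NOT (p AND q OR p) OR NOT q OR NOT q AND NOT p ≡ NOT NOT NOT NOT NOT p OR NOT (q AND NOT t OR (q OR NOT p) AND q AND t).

E1: t AND NOT t OR NOT (p AND q OR p) OR NOT q OR NOT q AND NOT p
    = NOT (p AND q OR p) OR NOT q OR NOT q AND NOT p   (complement / identity)
    = NOT p OR NOT q OR NOT q AND NOT p   (absorption)
    = NOT p OR NOT q   (absorption)
E2: NOT NOT NOT NOT NOT p OR NOT (q AND NOT t OR (q OR NOT p) AND q AND t)
    = NOT NOT NOT p OR NOT (q AND NOT t OR (q OR NOT p) AND q AND t)   (double negation)
    = NOT NOT NOT p OR NOT (q AND NOT t OR q AND t)   (absorption)
    = NOT NOT NOT p OR NOT q   (distribution)
    = NOT p OR NOT q   (double negation)
Both reduce to NOT p OR NOT q, so they are equivalent.

Yes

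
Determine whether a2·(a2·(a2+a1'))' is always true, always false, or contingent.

always false

a2·(a2·(a2+a1'))'
= a2·a2'   (absorption)
= 0   (complement)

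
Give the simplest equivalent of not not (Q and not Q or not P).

not P

not not (Q and not Q or not P)
= not not not P   — complement / identity
= not P   — double negation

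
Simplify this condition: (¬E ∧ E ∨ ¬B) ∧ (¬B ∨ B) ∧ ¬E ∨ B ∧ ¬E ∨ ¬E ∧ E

(¬E ∧ E ∨ ¬B) ∧ (¬B ∨ B) ∧ ¬E ∨ B ∧ ¬E ∨ ¬E ∧ E
= (¬E ∧ E ∨ ¬B) ∧ (¬B ∨ B) ∧ ¬E ∨ B ∧ ¬E   (complement / identity)
= ¬B ∧ (¬B ∨ B) ∧ ¬E ∨ B ∧ ¬E   (complement / identity)
= ¬B ∧ ¬E ∨ B ∧ ¬E   (complement / identity)
= ¬E   (distribution)

¬E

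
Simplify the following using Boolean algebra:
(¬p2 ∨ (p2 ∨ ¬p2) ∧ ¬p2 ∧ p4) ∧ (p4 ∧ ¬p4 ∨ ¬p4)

¬p2 ∧ ¬p4

(¬p2 ∨ (p2 ∨ ¬p2) ∧ ¬p2 ∧ p4) ∧ (p4 ∧ ¬p4 ∨ ¬p4)
= (¬p2 ∨ ¬p2 ∧ p4) ∧ (p4 ∧ ¬p4 ∨ ¬p4)   (complement / identity)
= (¬p2 ∨ ¬p2 ∧ p4) ∧ ¬p4   (complement / identity)
= ¬p2 ∧ ¬p4   (absorption)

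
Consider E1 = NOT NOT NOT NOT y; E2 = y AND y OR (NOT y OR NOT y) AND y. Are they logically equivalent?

E1: NOT NOT NOT NOT y
    = NOT NOT y
    = y
E2: y AND y OR (NOT y OR NOT y) AND y
    = y AND y OR NOT y AND y
    = y
Both reduce to y, so they are equivalent.

Yes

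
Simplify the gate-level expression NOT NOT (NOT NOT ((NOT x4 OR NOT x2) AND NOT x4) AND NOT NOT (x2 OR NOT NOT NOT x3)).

NOT x4 AND (x2 OR NOT x3)

NOT NOT (NOT NOT ((NOT x4 OR NOT x2) AND NOT x4) AND NOT NOT (x2 OR NOT NOT NOT x3))
= NOT (NOT ((NOT x4 OR NOT x2) AND NOT x4) OR NOT (x2 OR NOT NOT NOT x3))   (De Morgan)
= NOT (NOT NOT x4 OR NOT (x2 OR NOT NOT NOT x3))   (absorption)
= NOT x4 AND (x2 OR NOT NOT NOT x3)   (De Morgan)
= NOT x4 AND (x2 OR NOT x3)   (double negation)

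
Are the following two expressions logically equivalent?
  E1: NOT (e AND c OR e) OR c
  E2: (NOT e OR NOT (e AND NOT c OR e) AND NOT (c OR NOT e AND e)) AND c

No

E1: NOT (e AND c OR e) OR c
    = NOT e OR c   (absorption)
E2: (NOT e OR NOT (e AND NOT c OR e) AND NOT (c OR NOT e AND e)) AND c
    = (NOT e OR NOT e AND NOT (c OR NOT e AND e)) AND c   (absorption)
    = (NOT e OR NOT e AND NOT c) AND c   (complement / identity)
    = NOT e AND c   (absorption)
These differ: at c=1, e=1, E1 = 1 but E2 = 0.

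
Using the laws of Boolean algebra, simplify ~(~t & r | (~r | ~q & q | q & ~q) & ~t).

t

~(~t & r | (~r | ~q & q | q & ~q) & ~t)
= ~(~t & r | (~r | ~q & q) & ~t)   [complement / identity]
= ~(~t & r | ~r & ~t)   [complement / identity]
= ~~t   [distribution]
= t   [double negation]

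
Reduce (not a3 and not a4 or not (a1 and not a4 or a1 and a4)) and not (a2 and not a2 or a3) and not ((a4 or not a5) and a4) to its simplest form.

(not a3 and not a4 or not (a1 and not a4 or a1 and a4)) and not (a2 and not a2 or a3) and not ((a4 or not a5) and a4)
= (not a3 and not a4 or not (a1 and not a4 or a1 and a4)) and not a3 and not ((a4 or not a5) and a4)
= (not a3 and not a4 or not a1) and not a3 and not ((a4 or not a5) and a4)
= (not a3 and not a4 or not a1) and not a3 and not a4
= not a3 and not a4

not a3 and not a4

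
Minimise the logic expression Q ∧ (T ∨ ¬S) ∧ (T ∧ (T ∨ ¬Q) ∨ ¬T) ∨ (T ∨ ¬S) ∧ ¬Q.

T ∨ ¬S

Q ∧ (T ∨ ¬S) ∧ (T ∧ (T ∨ ¬Q) ∨ ¬T) ∨ (T ∨ ¬S) ∧ ¬Q
= Q ∧ (T ∨ ¬S) ∧ (T ∨ ¬T) ∨ (T ∨ ¬S) ∧ ¬Q   — absorption
= Q ∧ (T ∨ ¬S) ∨ (T ∨ ¬S) ∧ ¬Q   — complement / identity
= T ∨ ¬S   — distribution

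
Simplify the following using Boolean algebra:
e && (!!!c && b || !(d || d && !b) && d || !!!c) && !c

e && !c

e && (!!!c && b || !(d || d && !b) && d || !!!c) && !c
= e && (!!!c && b || !d && d || !!!c) && !c   [absorption]
= e && (!!!c && b || !!!c) && !c   [complement / identity]
= e && !!!c && !c   [absorption]
= e && !c && !c   [double negation]
= e && !c   [idempotence]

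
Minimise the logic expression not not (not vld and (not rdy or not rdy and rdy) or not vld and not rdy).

not vld and not rdy

not not (not vld and (not rdy or not rdy and rdy) or not vld and not rdy)
= not not (not vld and not rdy or not vld and not rdy)   (complement / identity)
= not vld and not rdy or not vld and not rdy   (double negation)
= not vld and not rdy   (idempotence)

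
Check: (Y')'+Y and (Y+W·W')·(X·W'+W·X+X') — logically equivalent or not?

E1: (Y')'+Y
    = Y+Y
    = Y
E2: (Y+W·W')·(X·W'+W·X+X')
    = (Y+W·W')·(X+X')
    = Y·(X+X')
    = Y
Both reduce to Y, so they are equivalent.

Yes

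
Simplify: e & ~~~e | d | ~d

e & ~~~e | d | ~d
= e & ~e | d | ~d   (double negation)
= d | ~d   (complement / identity)
= 1   (complement)

1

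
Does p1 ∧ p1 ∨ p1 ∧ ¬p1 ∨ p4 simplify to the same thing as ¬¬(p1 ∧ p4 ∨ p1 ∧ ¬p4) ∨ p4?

Yes

E1: p1 ∧ p1 ∨ p1 ∧ ¬p1 ∨ p4
    = p1 ∨ p4
E2: ¬¬(p1 ∧ p4 ∨ p1 ∧ ¬p4) ∨ p4
    = ¬¬p1 ∨ p4
    = p1 ∨ p4
Both reduce to p1 ∨ p4, so they are equivalent.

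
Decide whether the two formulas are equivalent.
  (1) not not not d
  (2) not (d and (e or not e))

Yes

E1: not not not d
    = not d   (double negation)
E2: not (d and (e or not e))
    = not d   (complement / identity)
Both reduce to not d, so they are equivalent.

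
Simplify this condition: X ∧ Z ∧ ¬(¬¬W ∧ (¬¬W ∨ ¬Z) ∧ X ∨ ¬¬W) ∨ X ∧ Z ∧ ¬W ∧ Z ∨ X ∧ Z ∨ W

X ∧ Z ∨ W

X ∧ Z ∧ ¬(¬¬W ∧ (¬¬W ∨ ¬Z) ∧ X ∨ ¬¬W) ∨ X ∧ Z ∧ ¬W ∧ Z ∨ X ∧ Z ∨ W
= X ∧ Z ∧ ¬(¬¬W ∧ X ∨ ¬¬W) ∨ X ∧ Z ∧ ¬W ∧ Z ∨ X ∧ Z ∨ W   [absorption]
= X ∧ Z ∧ ¬¬¬W ∨ X ∧ Z ∧ ¬W ∧ Z ∨ X ∧ Z ∨ W   [absorption]
= X ∧ Z ∧ ¬W ∨ X ∧ Z ∧ ¬W ∧ Z ∨ X ∧ Z ∨ W   [double negation]
= X ∧ Z ∧ ¬W ∨ X ∧ Z ∨ W   [absorption]
= X ∧ Z ∨ W   [absorption]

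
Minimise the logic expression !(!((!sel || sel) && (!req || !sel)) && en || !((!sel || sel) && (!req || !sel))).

!(!((!sel || sel) && (!req || !sel)) && en || !((!sel || sel) && (!req || !sel)))
= !!((!sel || sel) && (!req || !sel))   [absorption]
= !!(!req || !sel)   [complement / identity]
= !req || !sel   [double negation]

!req || !sel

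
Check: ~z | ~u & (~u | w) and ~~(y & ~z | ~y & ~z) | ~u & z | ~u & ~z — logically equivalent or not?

E1: ~z | ~u & (~u | w)
    = ~z | ~u   [absorption]
E2: ~~(y & ~z | ~y & ~z) | ~u & z | ~u & ~z
    = ~~(y & ~z | ~y & ~z) | ~u   [distribution]
    = y & ~z | ~y & ~z | ~u   [double negation]
    = ~z | ~u   [distribution]
Both reduce to ~z | ~u, so they are equivalent.

Yes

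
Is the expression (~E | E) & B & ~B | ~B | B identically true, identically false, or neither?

(~E | E) & B & ~B | ~B | B
= B & ~B | ~B | B   — complement / identity
= ~B | B   — complement / identity
= 1   — complement

identically true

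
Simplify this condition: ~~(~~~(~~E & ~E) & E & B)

~~(~~~(~~E & ~E) & E & B)
= ~~(~(~~E & ~E) & E & B)   (double negation)
= ~~((~E | E) & E & B)   (De Morgan)
= ~~(E & B)   (complement / identity)
= E & B   (double negation)

E & B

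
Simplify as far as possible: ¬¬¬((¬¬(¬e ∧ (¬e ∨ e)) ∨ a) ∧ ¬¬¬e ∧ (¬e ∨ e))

e

¬¬¬((¬¬(¬e ∧ (¬e ∨ e)) ∨ a) ∧ ¬¬¬e ∧ (¬e ∨ e))
= ¬¬¬((¬e ∧ (¬e ∨ e) ∨ a) ∧ ¬¬¬e ∧ (¬e ∨ e))   [double negation]
= ¬((¬e ∧ (¬e ∨ e) ∨ a) ∧ ¬¬¬e ∧ (¬e ∨ e))   [double negation]
= ¬((¬e ∧ (¬e ∨ e) ∨ a) ∧ ¬e ∧ (¬e ∨ e))   [double negation]
= ¬(¬e ∧ (¬e ∨ e))   [absorption]
= ¬¬e   [complement / identity]
= e   [double negation]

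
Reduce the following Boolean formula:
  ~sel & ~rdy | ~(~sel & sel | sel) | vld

~sel | vld

~sel & ~rdy | ~(~sel & sel | sel) | vld
= ~sel & ~rdy | ~sel | vld   (complement / identity)
= ~sel | vld   (absorption)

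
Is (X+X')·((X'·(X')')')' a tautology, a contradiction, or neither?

(X+X')·((X'·(X')')')'
= (X+X')·((X'·X)')'
= (X+X')·X'·X
= X'·X
= 0

contradiction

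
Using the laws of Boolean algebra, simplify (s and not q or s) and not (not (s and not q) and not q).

(s and not q or s) and not (not (s and not q) and not q)
= (s and not q or s) and (s and not q or q)   [De Morgan]
= s and q or s and not q   [distribution]
= s   [distribution]

s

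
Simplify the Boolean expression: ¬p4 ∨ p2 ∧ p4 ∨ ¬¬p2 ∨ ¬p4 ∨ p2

¬p4 ∨ p2 ∧ p4 ∨ ¬¬p2 ∨ ¬p4 ∨ p2
= ¬p4 ∨ p2 ∧ p4 ∨ p2 ∨ ¬p4 ∨ p2   [double negation]
= ¬p4 ∨ p2 ∨ ¬p4 ∨ p2   [absorption]
= ¬p4 ∨ p2   [idempotence]

¬p4 ∨ p2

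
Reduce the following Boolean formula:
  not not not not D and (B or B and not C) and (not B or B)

D and B

not not not not D and (B or B and not C) and (not B or B)
= not not not not D and (B or B and not C)   (complement / identity)
= not not D and (B or B and not C)   (double negation)
= not not D and B   (absorption)
= D and B   (double negation)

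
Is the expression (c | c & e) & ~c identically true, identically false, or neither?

identically false

(c | c & e) & ~c
= c & ~c   [absorption]
= 0   [complement]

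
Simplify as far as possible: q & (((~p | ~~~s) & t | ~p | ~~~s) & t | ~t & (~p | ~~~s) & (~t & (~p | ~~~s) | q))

q & (~p | ~s)

q & (((~p | ~~~s) & t | ~p | ~~~s) & t | ~t & (~p | ~~~s) & (~t & (~p | ~~~s) | q))
= q & ((~p | ~~~s) & t | ~t & (~p | ~~~s) & (~t & (~p | ~~~s) | q))
= q & ((~p | ~~~s) & t | ~t & (~p | ~~~s))
= q & (~p | ~~~s)
= q & (~p | ~s)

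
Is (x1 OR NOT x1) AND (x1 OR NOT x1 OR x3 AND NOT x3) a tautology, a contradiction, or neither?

tautology

(x1 OR NOT x1) AND (x1 OR NOT x1 OR x3 AND NOT x3)
= (x1 OR NOT x1) AND (x1 OR NOT x1)
= NOT x1 AND NOT x1 OR x1
= NOT x1 OR x1
= TRUE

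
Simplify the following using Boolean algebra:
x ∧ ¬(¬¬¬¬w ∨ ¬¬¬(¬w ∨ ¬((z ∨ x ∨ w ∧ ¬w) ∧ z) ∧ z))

x ∧ ¬(¬¬¬¬w ∨ ¬¬¬(¬w ∨ ¬((z ∨ x ∨ w ∧ ¬w) ∧ z) ∧ z))
= x ∧ ¬(¬¬¬¬w ∨ ¬¬¬(¬w ∨ ¬((z ∨ x) ∧ z) ∧ z))   — complement / identity
= x ∧ ¬(¬¬¬¬w ∨ ¬¬¬(¬w ∨ ¬z ∧ z))   — absorption
= x ∧ ¬¬¬w ∧ ¬¬(¬w ∨ ¬z ∧ z)   — De Morgan
= x ∧ ¬¬¬w ∧ ¬¬¬w   — complement / identity
= x ∧ ¬¬¬w   — idempotence
= x ∧ ¬w   — double negation

x ∧ ¬w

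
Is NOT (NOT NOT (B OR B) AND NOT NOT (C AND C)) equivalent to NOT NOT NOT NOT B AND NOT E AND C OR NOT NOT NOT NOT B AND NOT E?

No

E1: NOT (NOT NOT (B OR B) AND NOT NOT (C AND C))
    = NOT (NOT NOT B AND NOT NOT (C AND C))   [idempotence]
    = NOT (NOT NOT B AND NOT NOT C)   [idempotence]
    = NOT B OR NOT C   [De Morgan]
E2: NOT NOT NOT NOT B AND NOT E AND C OR NOT NOT NOT NOT B AND NOT E
    = NOT NOT NOT NOT B AND NOT E   [absorption]
    = NOT NOT B AND NOT E   [double negation]
    = B AND NOT E   [double negation]
These differ: at B=0, C=0, E=1, E1 = 1 but E2 = 0.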